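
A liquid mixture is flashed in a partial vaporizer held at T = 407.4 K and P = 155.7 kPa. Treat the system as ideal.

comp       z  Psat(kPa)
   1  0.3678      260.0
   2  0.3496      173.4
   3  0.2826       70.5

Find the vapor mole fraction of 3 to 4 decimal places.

Raoult's law: Kᵢ = Pᵢˢᵃᵗ/P = Pᵢˢᵃᵗ/155.7.
  K_1 = 260.0/155.7 = 1.669878, K_2 = 173.4/155.7 = 1.113680, K_3 = 70.5/155.7 = 0.452794
Material balance + equilibrium reduce to Σ zᵢ(Kᵢ−1)/(1+ψ(Kᵢ−1)) = 0.
g(0) = ΣzᵢKᵢ − 1 = 0.1315 and g(1) = 1 − Σzᵢ/Kᵢ = -0.1583, so a root lies in (0, 1).
Newton–Raphson from ψ = 0.35:
  ψ = 0.3500: g = 0.04653, g' = -0.2419 → ψ = 0.5423
  ψ = 0.5423: g = -0.00174, g' = -0.2639 → ψ = 0.5357
Converged at ψ = 0.5357.
Compositions from xᵢ = zᵢ/(1+ψ(Kᵢ−1)), yᵢ = Kᵢxᵢ:
  1: x = 0.2707, y = 0.4520
  2: x = 0.3295, y = 0.3670
  3: x = 0.3998, y = 0.1810

y_3 = 0.1810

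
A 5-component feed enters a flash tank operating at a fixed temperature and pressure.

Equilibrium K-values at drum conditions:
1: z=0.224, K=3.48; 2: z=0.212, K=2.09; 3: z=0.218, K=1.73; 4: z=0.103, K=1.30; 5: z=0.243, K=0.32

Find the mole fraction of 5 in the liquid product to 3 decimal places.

x_5 = 0.608

Let ψ = V/F and solve Σ zᵢ(Kᵢ−1)/(1+ψ(Kᵢ−1)) = 0.
Check two-phase: ΣzᵢKᵢ = 1.811 > 1 and Σzᵢ/Kᵢ = 1.130 > 1, so g(0) = 0.811 > 0 and g(1) = -0.130 < 0.
Iterate (Newton) starting at ψ = 0.59:
  ψ = 0.590: g = 0.2277, g' = -0.697 → ψ = 0.917
  ψ = 0.917: g = -0.0337, g' = -1.031 → ψ = 0.884
  ψ = 0.884: g = -0.0013, g' = -0.955 → ψ = 0.883
Converged at ψ = 0.883.
Compositions from xᵢ = zᵢ/(1+ψ(Kᵢ−1)), yᵢ = Kᵢxᵢ:
  1: x = 0.070, y = 0.244
  2: x = 0.108, y = 0.226
  3: x = 0.133, y = 0.229
  4: x = 0.081, y = 0.106
  5: x = 0.608, y = 0.194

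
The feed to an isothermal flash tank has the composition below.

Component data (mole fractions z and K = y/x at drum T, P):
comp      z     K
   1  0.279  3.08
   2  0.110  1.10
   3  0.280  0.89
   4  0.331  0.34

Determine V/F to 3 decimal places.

Material balance + equilibrium reduce to Σ zᵢ(Kᵢ−1)/(1+V/F(Kᵢ−1)) = 0.
g(0) = ΣzᵢKᵢ − 1 = 0.342 and g(1) = 1 − Σzᵢ/Kᵢ = -0.479, so a root lies in (0, 1).
Newton iteration, V/F⁰ = 0.67:
  V/F = 0.670: g = -0.1721, g' = -0.679 → V/F = 0.416
  V/F = 0.416: g = -0.0120, g' = -0.626 → V/F = 0.397
Converged at V/F = 0.397.

V/F = 0.397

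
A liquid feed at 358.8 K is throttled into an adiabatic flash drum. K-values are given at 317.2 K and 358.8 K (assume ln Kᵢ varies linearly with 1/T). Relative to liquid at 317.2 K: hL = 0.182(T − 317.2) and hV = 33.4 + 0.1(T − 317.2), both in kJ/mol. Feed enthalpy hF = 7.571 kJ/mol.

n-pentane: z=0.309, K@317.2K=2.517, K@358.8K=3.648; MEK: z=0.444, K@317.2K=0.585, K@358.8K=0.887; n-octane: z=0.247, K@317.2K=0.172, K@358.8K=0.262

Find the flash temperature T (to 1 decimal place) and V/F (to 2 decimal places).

T = 325.6 K, V/F = 0.18

Adiabatic flash: solve Rachford–Rice at each trial T, then check hF = ψ·hV(T) + (1−ψ)·hL(T).
  T = 317.2 K: K = (2.517, 0.585, 0.172), RR gives ψ = 0.090, H_out = 3.008 kJ/mol
  T = 358.8 K: K = (3.648, 0.887, 0.262), RR gives ψ = 0.513, H_out = 22.969 kJ/mol
  T = 338.0 K: K = (3.065, 0.730, 0.215), RR gives ψ = 0.312, H_out = 13.682 kJ/mol
  T = 327.6 K: K = (2.786, 0.656, 0.193), RR gives ψ = 0.206, H_out = 8.591 kJ/mol
  T = 322.4 K: K = (2.650, 0.620, 0.182), RR gives ψ = 0.150, H_out = 5.877 kJ/mol
  T = 325.0 K: K = (2.718, 0.638, 0.188), RR gives ψ = 0.178, H_out = 7.250 kJ/mol
  T = 326.3 K: K = (2.752, 0.647, 0.190), RR gives ψ = 0.192, H_out = 7.924 kJ/mol
Linear interpolation between T = 325.0 (H_out = 7.250) and T = 326.3 (H_out = 7.924) on hF = 7.571 gives T ≈ 325.6 K, at which ψ = 0.18.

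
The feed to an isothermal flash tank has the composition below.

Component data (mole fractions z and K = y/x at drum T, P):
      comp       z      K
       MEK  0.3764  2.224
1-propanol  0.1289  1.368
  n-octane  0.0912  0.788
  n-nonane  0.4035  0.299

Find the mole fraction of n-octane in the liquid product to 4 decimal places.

Newton–Raphson from ψ = 0.5:
  ψ = 0.5000: g = -0.13126, g' = -0.7046 → ψ = 0.3137
  ψ = 0.3137: g = -0.00789, g' = -0.6390 → ψ = 0.3014
Converged at ψ = 0.3014.
Compositions from xᵢ = zᵢ/(1+ψ(Kᵢ−1)), yᵢ = Kᵢxᵢ:
  MEK: x = 0.2750, y = 0.6115
  1-propanol: x = 0.1160, y = 0.1587
  n-octane: x = 0.0974, y = 0.0768
  n-nonane: x = 0.5116, y = 0.1530

x_n-octane = 0.0974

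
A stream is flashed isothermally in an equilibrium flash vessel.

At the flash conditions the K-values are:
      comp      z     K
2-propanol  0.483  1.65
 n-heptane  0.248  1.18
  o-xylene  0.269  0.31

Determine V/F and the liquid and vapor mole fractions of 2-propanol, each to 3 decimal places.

Rachford–Rice: g(V/F) = Σ zᵢ(Kᵢ−1)/(1+V/F(Kᵢ−1)) = 0.
g(0) = ΣzᵢKᵢ − 1 = 0.173 and g(1) = 1 − Σzᵢ/Kᵢ = -0.371, so a root lies in (0, 1).
Iterate (Newton) starting at V/F = 0.5:
  V/F = 0.500: g = -0.0055, g' = -0.422 → V/F = 0.487
Converged at V/F = 0.487.
Compositions from xᵢ = zᵢ/(1+V/F(Kᵢ−1)), yᵢ = Kᵢxᵢ:
  2-propanol: x = 0.367, y = 0.605
  n-heptane: x = 0.228, y = 0.269
  o-xylene: x = 0.405, y = 0.126

V/F = 0.487, x_2-propanol = 0.367, y_2-propanol = 0.605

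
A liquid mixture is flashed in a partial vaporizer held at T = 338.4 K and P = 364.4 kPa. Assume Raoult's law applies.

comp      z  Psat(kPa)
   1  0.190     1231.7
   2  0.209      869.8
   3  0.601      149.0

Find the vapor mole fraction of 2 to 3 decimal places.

Raoult's law: Kᵢ = Pᵢˢᵃᵗ/P = Pᵢˢᵃᵗ/364.4.
  K_1 = 1231.7/364.4 = 3.38008, K_2 = 869.8/364.4 = 2.38694, K_3 = 149.0/364.4 = 0.40889
Rachford–Rice: g(β) = Σ zᵢ(Kᵢ−1)/(1+β(Kᵢ−1)) = 0.
g(0) = ΣzᵢKᵢ − 1 = 0.387 and g(1) = 1 − Σzᵢ/Kᵢ = -0.614, so a root lies in (0, 1).
Iterate (Newton) starting at β = 0.62:
  β = 0.620: g = -0.2223, g' = -0.815 → β = 0.347
  β = 0.347: g = -0.0038, g' = -0.838 → β = 0.343
Converged at β = 0.343.
Compositions from xᵢ = zᵢ/(1+β(Kᵢ−1)), yᵢ = Kᵢxᵢ:
  1: x = 0.105, y = 0.354
  2: x = 0.142, y = 0.338
  3: x = 0.754, y = 0.308

y_2 = 0.338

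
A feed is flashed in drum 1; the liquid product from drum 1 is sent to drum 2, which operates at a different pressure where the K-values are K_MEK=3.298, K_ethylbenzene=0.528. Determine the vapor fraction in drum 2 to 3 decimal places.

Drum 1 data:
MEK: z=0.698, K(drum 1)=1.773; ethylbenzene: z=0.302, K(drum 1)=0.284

V/F (drum 2) = 0.793

Drum 1:
Rachford–Rice: g(ψ₁) = Σ zᵢ(Kᵢ−1)/(1+ψ₁(Kᵢ−1)) = 0.
g(0) = ΣzᵢKᵢ − 1 = 0.323 and g(1) = 1 − Σzᵢ/Kᵢ = -0.457, so a root lies in (0, 1).
Binary case is linear: z₁(K₁−1)(1+ψ₁(K₂−1)) + z₂(K₂−1)(1+ψ₁(K₁−1)) = 0
⇒ ψ₁ = [z₁(K₁−1)+z₂(K₂−1)] / [−(K₁−1)(K₂−1)] = 0.3233/0.5535 = 0.584
Drum-1 compositions:
  MEK: x = 0.481, y = 0.853
  ethylbenzene: x = 0.519, y = 0.147
Drum-2 feed = drum-1 liquid: z₂ = (0.4809, 0.5191).
Drum 2:
Rachford–Rice: g(ψ₂) = Σ zᵢ(Kᵢ−1)/(1+ψ₂(Kᵢ−1)) = 0.
Feasibility: ΣzᵢKᵢ = 1.860, Σzᵢ/Kᵢ = 1.129 — both > 1, two phases present.
Binary case is linear: z₁(K₁−1)(1+ψ₂(K₂−1)) + z₂(K₂−1)(1+ψ₂(K₁−1)) = 0
⇒ ψ₂ = [z₁(K₁−1)+z₂(K₂−1)] / [−(K₁−1)(K₂−1)] = 0.8600/1.0847 = 0.793
  MEK: x = 0.170, y = 0.562
  ethylbenzene: x = 0.830, y = 0.438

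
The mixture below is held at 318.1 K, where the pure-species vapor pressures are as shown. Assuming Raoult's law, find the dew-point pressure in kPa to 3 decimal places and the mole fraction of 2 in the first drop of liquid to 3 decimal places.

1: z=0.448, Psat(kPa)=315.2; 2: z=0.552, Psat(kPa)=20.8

At the dew point ψ → 1, so Σzᵢ/Kᵢ = 1 with Kᵢ = Pᵢˢᵃᵗ/P ⇒ 1/P = Σzᵢ/Pᵢˢᵃᵗ.
1/P = 0.448/315.2 + 0.552/20.8 = 0.027960 ⇒ P = 35.766 kPa
xᵢ = zᵢP/Pᵢˢᵃᵗ ⇒ x_2 = 0.552·35.766/20.8 = 0.949

Pdew = 35.766 kPa, x_2 = 0.949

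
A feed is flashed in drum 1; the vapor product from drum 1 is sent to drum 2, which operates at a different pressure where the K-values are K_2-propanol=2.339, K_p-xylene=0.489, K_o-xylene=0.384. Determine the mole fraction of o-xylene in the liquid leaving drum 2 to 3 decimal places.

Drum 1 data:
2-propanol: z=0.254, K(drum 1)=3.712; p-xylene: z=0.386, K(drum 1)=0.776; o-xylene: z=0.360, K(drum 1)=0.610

x_o-xylene (drum 2) = 0.322

Drum 1:
Iterate (Newton) starting at ψ₁ = 0.35:
  ψ₁ = 0.350: g = 0.0970, g' = -0.588 → ψ₁ = 0.515
  ψ₁ = 0.515: g = 0.0140, g' = -0.436 → ψ₁ = 0.547
  ψ₁ = 0.547: g = 0.0003, g' = -0.416 → ψ₁ = 0.548
Converged at ψ₁ = 0.548.
Drum-1 compositions:
  2-propanol: x = 0.102, y = 0.379
  p-xylene: x = 0.440, y = 0.341
  o-xylene: x = 0.458, y = 0.279
Drum-2 feed = drum-1 vapor: z₂ = (0.3793, 0.3414, 0.2793).
Drum 2:
Iterate (Newton) starting at ψ₂ = 0.5:
  ψ₂ = 0.500: g = -0.1787, g' = -0.626 → ψ₂ = 0.215
Converged at ψ₂ = 0.215.
  2-propanol: x = 0.294, y = 0.689
  p-xylene: x = 0.384, y = 0.188
  o-xylene: x = 0.322, y = 0.124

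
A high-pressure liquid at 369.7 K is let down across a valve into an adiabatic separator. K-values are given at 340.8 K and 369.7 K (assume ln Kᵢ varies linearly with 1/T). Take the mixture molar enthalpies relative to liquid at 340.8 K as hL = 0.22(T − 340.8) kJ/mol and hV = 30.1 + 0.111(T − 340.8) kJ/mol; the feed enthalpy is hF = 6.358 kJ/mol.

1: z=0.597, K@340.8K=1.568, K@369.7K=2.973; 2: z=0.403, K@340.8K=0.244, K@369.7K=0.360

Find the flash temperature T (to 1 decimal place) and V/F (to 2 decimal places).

Adiabatic flash: solve Rachford–Rice at each trial T, then check hF = ψ·hV(T) + (1−ψ)·hL(T).
  T = 340.8 K: K = (1.568, 0.244), RR gives ψ = 0.080, H_out = 2.413 kJ/mol
  T = 369.7 K: K = (2.973, 0.360), RR gives ψ = 0.729, H_out = 25.992 kJ/mol
  T = 355.2 K: K = (2.185, 0.299), RR gives ψ = 0.511, H_out = 17.746 kJ/mol
  T = 348.0 K: K = (1.857, 0.270), RR gives ψ = 0.348, H_out = 11.793 kJ/mol
  T = 344.4 K: K = (1.708, 0.257), RR gives ψ = 0.234, H_out = 7.754 kJ/mol
  T = 342.6 K: K = (1.637, 0.250), RR gives ψ = 0.164, H_out = 5.292 kJ/mol
  T = 343.5 K: K = (1.672, 0.254), RR gives ψ = 0.200, H_out = 6.568 kJ/mol
  T = 343.1 K: K = (1.656, 0.252), RR gives ψ = 0.184, H_out = 6.013 kJ/mol
Linear interpolation between T = 343.1 (H_out = 6.013) and T = 343.5 (H_out = 6.568) on hF = 6.358 gives T ≈ 343.3 K, at which ψ = 0.19.

T = 343.3 K, V/F = 0.19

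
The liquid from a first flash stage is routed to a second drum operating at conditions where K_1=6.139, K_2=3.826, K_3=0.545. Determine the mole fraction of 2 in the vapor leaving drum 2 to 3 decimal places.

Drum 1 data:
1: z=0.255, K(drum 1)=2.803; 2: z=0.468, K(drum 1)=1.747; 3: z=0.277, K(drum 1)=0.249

Drum 1:
Material balance + equilibrium reduce to Σ zᵢ(Kᵢ−1)/(1+ψ₁(Kᵢ−1)) = 0.
Feasibility: ΣzᵢKᵢ = 1.601, Σzᵢ/Kᵢ = 1.471 — both > 1, two phases present.
Iterate (Newton) starting at ψ₁ = 0.5:
  ψ₁ = 0.500: g = 0.1632, g' = -0.768 → ψ₁ = 0.712
  ψ₁ = 0.712: g = -0.0180, g' = -0.993 → ψ₁ = 0.694
Converged at ψ₁ = 0.694.
Drum-1 compositions:
  1: x = 0.113, y = 0.317
  2: x = 0.308, y = 0.538
  3: x = 0.579, y = 0.144
Drum-2 feed = drum-1 liquid: z₂ = (0.1133, 0.3082, 0.5785).
Drum 2:
Let ψ₂ = V/F and solve Σ zᵢ(Kᵢ−1)/(1+ψ₂(Kᵢ−1)) = 0.
Check two-phase: ΣzᵢKᵢ = 2.190 > 1 and Σzᵢ/Kᵢ = 1.161 > 1, so g(0) = 1.190 > 0 and g(1) = -0.161 < 0.
Iterate (Newton) starting at ψ₂ = 0.5:
  ψ₂ = 0.500: g = 0.1833, g' = -0.858 → ψ₂ = 0.714
  ψ₂ = 0.714: g = 0.0237, g' = -0.670 → ψ₂ = 0.749
Converged at ψ₂ = 0.749.
  1: x = 0.023, y = 0.143
  2: x = 0.099, y = 0.378
  3: x = 0.878, y = 0.478

y_2 (drum 2) = 0.378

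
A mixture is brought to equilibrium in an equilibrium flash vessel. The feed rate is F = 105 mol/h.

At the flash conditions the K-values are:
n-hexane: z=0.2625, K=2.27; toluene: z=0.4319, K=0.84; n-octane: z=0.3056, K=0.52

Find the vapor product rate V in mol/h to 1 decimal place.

V = 30.7 mol/h

Newton–Raphson from β = 0.5:
  β = 0.5000: g = -0.06422, g' = -0.2933 → β = 0.2811
  β = 0.2811: g = 0.00376, g' = -0.3361 → β = 0.2922
  β = 0.2922: g = 0.00002, g' = -0.3326 → β = 0.2923
Converged at β = 0.2923.
Then V = β·F = 0.2923·105 = 30.7 mol/h and L = F − V = 74.3 mol/h.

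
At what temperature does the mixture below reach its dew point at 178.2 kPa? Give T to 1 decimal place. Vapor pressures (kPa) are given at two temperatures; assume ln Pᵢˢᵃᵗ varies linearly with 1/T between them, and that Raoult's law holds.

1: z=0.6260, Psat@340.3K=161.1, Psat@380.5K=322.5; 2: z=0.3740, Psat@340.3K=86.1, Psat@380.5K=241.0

T = 357.0 K

Dew-point temperature: Σzᵢ·P/Pᵢˢᵃᵗ(T) = 1. Interpolate ln Pᵢˢᵃᵗ = aᵢ + bᵢ/T.
  T = 340.3 K: ΣzᵢP/Pᵢˢᵃᵗ = 1.4665
  T = 380.5 K: ΣzᵢP/Pᵢˢᵃᵗ = 0.6224
  T = 360.4 K: ΣzᵢP/Pᵢˢᵃᵗ = 0.9296
  T = 350.4 K: ΣzᵢP/Pᵢˢᵃᵗ = 1.1575
  T = 355.4 K: ΣzᵢP/Pᵢˢᵃᵗ = 1.0355
  T = 357.9 K: ΣzᵢP/Pᵢˢᵃᵗ = 0.9807
Interpolating between 355.4 K and 357.9 K gives T ≈ 357.0 K.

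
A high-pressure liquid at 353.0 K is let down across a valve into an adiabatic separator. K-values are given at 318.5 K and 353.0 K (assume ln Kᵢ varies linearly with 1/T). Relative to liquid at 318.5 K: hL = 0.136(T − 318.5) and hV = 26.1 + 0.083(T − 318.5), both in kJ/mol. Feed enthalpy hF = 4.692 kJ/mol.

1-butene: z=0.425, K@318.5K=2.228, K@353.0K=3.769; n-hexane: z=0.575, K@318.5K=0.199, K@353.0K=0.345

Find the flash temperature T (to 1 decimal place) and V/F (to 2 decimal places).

Adiabatic flash: solve Rachford–Rice at each trial T, then check hF = ψ·hV(T) + (1−ψ)·hL(T).
  T = 318.5 K: K = (2.228, 0.199), RR gives ψ = 0.062, H_out = 1.627 kJ/mol
  T = 353.0 K: K = (3.769, 0.345), RR gives ψ = 0.441, H_out = 15.401 kJ/mol
  T = 335.8 K: K = (2.939, 0.266), RR gives ψ = 0.283, H_out = 9.467 kJ/mol
  T = 327.1 K: K = (2.566, 0.231), RR gives ψ = 0.185, H_out = 5.924 kJ/mol
  T = 322.8 K: K = (2.394, 0.214), RR gives ψ = 0.128, H_out = 3.907 kJ/mol
  T = 325.0 K: K = (2.481, 0.223), RR gives ψ = 0.159, H_out = 4.967 kJ/mol
Linear interpolation between T = 322.8 (H_out = 3.907) and T = 325.0 (H_out = 4.967) on hF = 4.692 gives T ≈ 324.4 K, at which ψ = 0.15.

T = 324.4 K, V/F = 0.15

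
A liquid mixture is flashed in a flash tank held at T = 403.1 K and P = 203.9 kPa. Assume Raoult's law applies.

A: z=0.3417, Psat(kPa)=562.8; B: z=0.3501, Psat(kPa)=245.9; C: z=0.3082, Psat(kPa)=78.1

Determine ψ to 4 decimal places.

ψ = 0.6962

Raoult's law: Kᵢ = Pᵢˢᵃᵗ/P = Pᵢˢᵃᵗ/203.9.
  K_A = 562.8/203.9 = 2.760177, K_B = 245.9/203.9 = 1.205983, K_C = 78.1/203.9 = 0.383031
Let ψ = V/F and solve Σ zᵢ(Kᵢ−1)/(1+ψ(Kᵢ−1)) = 0.
Check two-phase: ΣzᵢKᵢ = 1.4834 > 1 and Σzᵢ/Kᵢ = 1.2187 > 1, so g(0) = 0.4834 > 0 and g(1) = -0.2187 < 0.
Newton–Raphson from ψ = 0.5:
  ψ = 0.5000: g = 0.11031, g' = -0.5570 → ψ = 0.6980
  ψ = 0.6980: g = -0.00106, g' = -0.5864 → ψ = 0.6962
Converged at ψ = 0.6962.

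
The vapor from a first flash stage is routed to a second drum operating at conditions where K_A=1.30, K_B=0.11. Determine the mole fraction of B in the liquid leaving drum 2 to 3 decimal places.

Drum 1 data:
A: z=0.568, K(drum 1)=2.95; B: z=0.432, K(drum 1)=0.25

Drum 1:
Let ψ₁ = V/F and solve Σ zᵢ(Kᵢ−1)/(1+ψ₁(Kᵢ−1)) = 0.
Feasibility: ΣzᵢKᵢ = 1.784, Σzᵢ/Kᵢ = 1.921 — both > 1, two phases present.
Binary case is linear: z₁(K₁−1)(1+ψ₁(K₂−1)) + z₂(K₂−1)(1+ψ₁(K₁−1)) = 0
⇒ ψ₁ = [z₁(K₁−1)+z₂(K₂−1)] / [−(K₁−1)(K₂−1)] = 0.7836/1.4625 = 0.536
Drum-1 compositions:
  A: x = 0.278, y = 0.819
  B: x = 0.722, y = 0.181
Drum-2 feed = drum-1 vapor: z₂ = (0.8194, 0.1806).
Drum 2:
Binary case is linear: z₁(K₁−1)(1+ψ₂(K₂−1)) + z₂(K₂−1)(1+ψ₂(K₁−1)) = 0
⇒ ψ₂ = [z₁(K₁−1)+z₂(K₂−1)] / [−(K₁−1)(K₂−1)] = 0.0851/0.2670 = 0.319
  A: x = 0.748, y = 0.972
  B: x = 0.252, y = 0.028

x_B (drum 2) = 0.252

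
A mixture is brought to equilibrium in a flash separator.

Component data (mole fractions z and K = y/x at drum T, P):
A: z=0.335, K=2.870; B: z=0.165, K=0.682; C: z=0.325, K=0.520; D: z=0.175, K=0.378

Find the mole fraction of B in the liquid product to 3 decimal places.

x_B = 0.185

Newton–Raphson from V/F = 0.69:
  V/F = 0.690: g = -0.2176, g' = -0.626 → V/F = 0.342
  V/F = 0.342: g = -0.0019, g' = -0.673 → V/F = 0.339
Converged at V/F = 0.340.
Compositions from xᵢ = zᵢ/(1+V/F(Kᵢ−1)), yᵢ = Kᵢxᵢ:
  A: x = 0.205, y = 0.588
  B: x = 0.185, y = 0.126
  C: x = 0.388, y = 0.202
  D: x = 0.222, y = 0.084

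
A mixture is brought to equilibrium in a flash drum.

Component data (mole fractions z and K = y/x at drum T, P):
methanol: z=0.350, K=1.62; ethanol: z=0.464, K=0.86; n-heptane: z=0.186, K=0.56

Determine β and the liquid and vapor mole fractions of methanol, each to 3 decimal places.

Material balance + equilibrium reduce to Σ zᵢ(Kᵢ−1)/(1+β(Kᵢ−1)) = 0.
Check two-phase: ΣzᵢKᵢ = 1.070 > 1 and Σzᵢ/Kᵢ = 1.088 > 1, so g(0) = 0.070 > 0 and g(1) = -0.088 < 0.
Newton iteration, β⁰ = 0.6:
  β = 0.600: g = -0.0239, g' = -0.149 → β = 0.439
Converged at β = 0.439.
Compositions from xᵢ = zᵢ/(1+β(Kᵢ−1)), yᵢ = Kᵢxᵢ:
  methanol: x = 0.275, y = 0.446
  ethanol: x = 0.494, y = 0.425
  n-heptane: x = 0.230, y = 0.129

β = 0.439, x_methanol = 0.275, y_methanol = 0.446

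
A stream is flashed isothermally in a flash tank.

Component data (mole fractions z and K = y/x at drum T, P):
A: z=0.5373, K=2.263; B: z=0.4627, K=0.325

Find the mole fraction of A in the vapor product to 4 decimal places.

Material balance + equilibrium reduce to Σ zᵢ(Kᵢ−1)/(1+ψ(Kᵢ−1)) = 0.
Check two-phase: ΣzᵢKᵢ = 1.3663 > 1 and Σzᵢ/Kᵢ = 1.6611 > 1, so g(0) = 0.3663 > 0 and g(1) = -0.6611 < 0.
Binary case is linear: z₁(K₁−1)(1+ψ(K₂−1)) + z₂(K₂−1)(1+ψ(K₁−1)) = 0
⇒ ψ = [z₁(K₁−1)+z₂(K₂−1)] / [−(K₁−1)(K₂−1)] = 0.36629/0.85252 = 0.4297
Compositions from xᵢ = zᵢ/(1+ψ(Kᵢ−1)), yᵢ = Kᵢxᵢ:
  A: x = 0.3483, y = 0.7882
  B: x = 0.6517, y = 0.2118

y_A = 0.7882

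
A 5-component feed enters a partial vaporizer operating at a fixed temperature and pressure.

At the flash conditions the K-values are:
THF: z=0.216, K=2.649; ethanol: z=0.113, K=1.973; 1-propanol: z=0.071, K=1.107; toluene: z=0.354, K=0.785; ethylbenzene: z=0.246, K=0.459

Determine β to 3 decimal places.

Material balance + equilibrium reduce to Σ zᵢ(Kᵢ−1)/(1+β(Kᵢ−1)) = 0.
Feasibility: ΣzᵢKᵢ = 1.265, Σzᵢ/Kᵢ = 1.190 — both > 1, two phases present.
Newton–Raphson from β = 0.64:
  β = 0.640: g = -0.0437, g' = -0.371 → β = 0.522
  β = 0.522: g = 0.0002, g' = -0.378 → β = 0.523
Converged at β = 0.523.

β = 0.523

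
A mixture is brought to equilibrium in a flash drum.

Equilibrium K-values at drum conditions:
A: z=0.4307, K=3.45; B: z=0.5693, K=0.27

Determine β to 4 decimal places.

β = 0.3576

Let β = V/F and solve Σ zᵢ(Kᵢ−1)/(1+β(Kᵢ−1)) = 0.
g(0) = ΣzᵢKᵢ − 1 = 0.6396 and g(1) = 1 − Σzᵢ/Kᵢ = -1.2334, so a root lies in (0, 1).
Binary case is linear: z₁(K₁−1)(1+β(K₂−1)) + z₂(K₂−1)(1+β(K₁−1)) = 0
⇒ β = [z₁(K₁−1)+z₂(K₂−1)] / [−(K₁−1)(K₂−1)] = 0.63963/1.78850 = 0.3576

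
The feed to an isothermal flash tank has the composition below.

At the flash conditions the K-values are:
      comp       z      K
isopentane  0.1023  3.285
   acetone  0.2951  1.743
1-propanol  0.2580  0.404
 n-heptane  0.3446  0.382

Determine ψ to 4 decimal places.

ψ = 0.1052

Rachford–Rice: g(ψ) = Σ zᵢ(Kᵢ−1)/(1+ψ(Kᵢ−1)) = 0.
Feasibility: ΣzᵢKᵢ = 1.0863, Σzᵢ/Kᵢ = 1.7412 — both > 1, two phases present.
Iterate (Newton) starting at ψ = 0.5:
  ψ = 0.5000: g = -0.25827, g' = -0.6646 → ψ = 0.1114
  ψ = 0.1114: g = -0.00457, g' = -0.7353 → ψ = 0.1052
Converged at ψ = 0.1052.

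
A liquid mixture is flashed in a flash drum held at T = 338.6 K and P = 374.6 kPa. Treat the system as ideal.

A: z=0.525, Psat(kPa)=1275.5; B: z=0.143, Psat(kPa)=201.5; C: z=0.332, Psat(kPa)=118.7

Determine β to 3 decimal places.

Raoult's law: Kᵢ = Pᵢˢᵃᵗ/P = Pᵢˢᵃᵗ/374.6.
  K_A = 1275.5/374.6 = 3.40497, K_B = 201.5/374.6 = 0.53791, K_C = 118.7/374.6 = 0.31687
Let β = V/F and solve Σ zᵢ(Kᵢ−1)/(1+β(Kᵢ−1)) = 0.
Feasibility: ΣzᵢKᵢ = 1.970, Σzᵢ/Kᵢ = 1.468 — both > 1, two phases present.
Iterate (Newton) starting at β = 0.7:
  β = 0.700: g = -0.0618, g' = -1.057 → β = 0.642
  β = 0.642: g = -0.0012, g' = -1.022 → β = 0.640
Converged at β = 0.640.

β = 0.640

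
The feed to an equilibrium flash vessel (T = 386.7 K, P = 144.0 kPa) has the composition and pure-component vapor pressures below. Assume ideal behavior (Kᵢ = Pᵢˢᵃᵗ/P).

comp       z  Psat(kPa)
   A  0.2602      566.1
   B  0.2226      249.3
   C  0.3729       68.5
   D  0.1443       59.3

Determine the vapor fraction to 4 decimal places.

ψ = 0.5613

Raoult's law: Kᵢ = Pᵢˢᵃᵗ/P = Pᵢˢᵃᵗ/144.0.
  K_A = 566.1/144.0 = 3.931250, K_B = 249.3/144.0 = 1.731250, K_C = 68.5/144.0 = 0.475694, K_D = 59.3/144.0 = 0.411806
Material balance + equilibrium reduce to Σ zᵢ(Kᵢ−1)/(1+ψ(Kᵢ−1)) = 0.
Feasibility: ΣzᵢKᵢ = 1.6451, Σzᵢ/Kᵢ = 1.3291 — both > 1, two phases present.
Newton iteration, ψ⁰ = 0.5:
  ψ = 0.5000: g = 0.04332, g' = -0.7201 → ψ = 0.5602
  ψ = 0.5602: g = 0.00077, g' = -0.6967 → ψ = 0.5613
Converged at ψ = 0.5613.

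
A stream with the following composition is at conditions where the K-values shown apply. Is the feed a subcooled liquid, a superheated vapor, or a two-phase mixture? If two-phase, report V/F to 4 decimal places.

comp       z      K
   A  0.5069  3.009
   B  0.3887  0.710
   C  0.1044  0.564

ΣzᵢKᵢ = 1.8601; Σzᵢ/Kᵢ = 0.9010.
Since Σzᵢ/Kᵢ < 1 the mixture is above its dew point — single vapor phase.

superheated vapor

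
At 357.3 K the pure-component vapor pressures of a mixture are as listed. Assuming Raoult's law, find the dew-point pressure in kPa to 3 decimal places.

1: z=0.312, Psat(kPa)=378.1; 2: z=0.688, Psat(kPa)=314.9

At the dew point ψ → 1, so Σzᵢ/Kᵢ = 1 with Kᵢ = Pᵢˢᵃᵗ/P ⇒ 1/P = Σzᵢ/Pᵢˢᵃᵗ.
1/P = 0.312/378.1 + 0.688/314.9 = 0.003010 ⇒ P = 332.226 kPa

Pdew = 332.226 kPa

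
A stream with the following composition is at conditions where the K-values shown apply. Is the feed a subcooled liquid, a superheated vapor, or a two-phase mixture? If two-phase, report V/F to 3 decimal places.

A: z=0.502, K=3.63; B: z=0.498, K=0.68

superheated vapor

ΣzᵢKᵢ = 2.161; Σzᵢ/Kᵢ = 0.871.
Since Σzᵢ/Kᵢ < 1 the mixture is above its dew point — single vapor phase.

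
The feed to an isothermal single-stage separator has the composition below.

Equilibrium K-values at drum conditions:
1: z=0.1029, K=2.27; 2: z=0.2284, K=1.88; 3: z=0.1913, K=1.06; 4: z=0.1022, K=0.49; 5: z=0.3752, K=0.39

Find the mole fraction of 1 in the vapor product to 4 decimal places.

y_1 = 0.2007

Rachford–Rice: g(ψ) = Σ zᵢ(Kᵢ−1)/(1+ψ(Kᵢ−1)) = 0.
g(0) = ΣzᵢKᵢ − 1 = 0.0622 and g(1) = 1 − Σzᵢ/Kᵢ = -0.5179, so a root lies in (0, 1).
Newton–Raphson from ψ = 0.5:
  ψ = 0.5000: g = -0.16862, g' = -0.4850 → ψ = 0.1523
  ψ = 0.1523: g = -0.01071, g' = -0.4557 → ψ = 0.1288
  ψ = 0.1288: g = 0.00006, g' = -0.4608 → ψ = 0.1289
Converged at ψ = 0.1289.
Compositions from xᵢ = zᵢ/(1+ψ(Kᵢ−1)), yᵢ = Kᵢxᵢ:
  1: x = 0.0884, y = 0.2007
  2: x = 0.2051, y = 0.3856
  3: x = 0.1898, y = 0.2012
  4: x = 0.1094, y = 0.0536
  5: x = 0.4072, y = 0.1588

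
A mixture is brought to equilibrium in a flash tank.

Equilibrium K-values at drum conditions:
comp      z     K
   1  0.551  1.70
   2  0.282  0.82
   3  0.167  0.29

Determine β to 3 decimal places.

β = 0.620

Rachford–Rice: g(β) = Σ zᵢ(Kᵢ−1)/(1+β(Kᵢ−1)) = 0.
Check two-phase: ΣzᵢKᵢ = 1.216 > 1 and Σzᵢ/Kᵢ = 1.244 > 1, so g(0) = 0.216 > 0 and g(1) = -0.244 < 0.
Newton iteration, β⁰ = 0.5:
  β = 0.500: g = 0.0461, g' = -0.362 → β = 0.627
  β = 0.627: g = -0.0031, g' = -0.416 → β = 0.620
Converged at β = 0.620.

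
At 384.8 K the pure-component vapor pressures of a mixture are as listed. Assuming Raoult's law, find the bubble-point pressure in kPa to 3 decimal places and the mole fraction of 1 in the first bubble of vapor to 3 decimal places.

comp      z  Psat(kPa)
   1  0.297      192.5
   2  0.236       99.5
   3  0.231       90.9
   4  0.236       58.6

Pbub = 115.482 kPa, y_1 = 0.495

At the bubble point ψ → 0, so ΣzᵢKᵢ = 1 with Kᵢ = Pᵢˢᵃᵗ/P ⇒ P = ΣzᵢPᵢˢᵃᵗ.
P = 0.297·192.5 + 0.236·99.5 + 0.231·90.9 + 0.236·58.6 = 115.482 kPa
yᵢ = zᵢPᵢˢᵃᵗ/P ⇒ y_1 = 0.297·192.5/115.482 = 0.495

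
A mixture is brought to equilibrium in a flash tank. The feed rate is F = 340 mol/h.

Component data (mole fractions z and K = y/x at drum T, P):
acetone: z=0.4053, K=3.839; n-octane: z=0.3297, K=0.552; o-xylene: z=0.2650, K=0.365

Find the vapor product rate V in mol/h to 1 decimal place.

V = 184.9 mol/h

Material balance + equilibrium reduce to Σ zᵢ(Kᵢ−1)/(1+β(Kᵢ−1)) = 0.
g(0) = ΣzᵢKᵢ − 1 = 0.8347 and g(1) = 1 − Σzᵢ/Kᵢ = -0.4289, so a root lies in (0, 1).
Newton–Raphson from β = 0.56:
  β = 0.5600: g = -0.01401, g' = -0.8623 → β = 0.5437
  β = 0.5437: g = 0.00006, g' = -0.8698 → β = 0.5438
Converged at β = 0.5438.
Then V = β·F = 0.5438·340 = 184.9 mol/h and L = F − V = 155.1 mol/h.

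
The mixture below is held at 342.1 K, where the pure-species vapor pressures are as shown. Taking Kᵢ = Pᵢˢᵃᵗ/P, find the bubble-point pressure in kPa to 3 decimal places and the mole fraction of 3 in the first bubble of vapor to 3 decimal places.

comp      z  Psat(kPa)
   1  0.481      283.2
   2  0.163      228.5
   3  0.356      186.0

Pbub = 239.681 kPa, y_3 = 0.276

At the bubble point ψ → 0, so ΣzᵢKᵢ = 1 with Kᵢ = Pᵢˢᵃᵗ/P ⇒ P = ΣzᵢPᵢˢᵃᵗ.
P = 0.481·283.2 + 0.163·228.5 + 0.356·186.0 = 239.681 kPa
yᵢ = zᵢPᵢˢᵃᵗ/P ⇒ y_3 = 0.356·186.0/239.681 = 0.276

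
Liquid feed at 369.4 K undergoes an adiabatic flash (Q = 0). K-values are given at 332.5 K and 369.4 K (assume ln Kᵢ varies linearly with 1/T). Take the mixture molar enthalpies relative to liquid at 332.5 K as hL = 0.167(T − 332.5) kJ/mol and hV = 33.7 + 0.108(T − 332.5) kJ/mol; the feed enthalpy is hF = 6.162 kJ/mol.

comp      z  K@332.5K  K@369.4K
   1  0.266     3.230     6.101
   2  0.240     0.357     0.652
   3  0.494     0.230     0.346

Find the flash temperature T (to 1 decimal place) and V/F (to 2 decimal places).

Adiabatic flash: solve Rachford–Rice at each trial T, then check hF = ψ·hV(T) + (1−ψ)·hL(T).
  T = 332.5 K: K = (3.230, 0.357, 0.230), RR gives ψ = 0.036, H_out = 1.211 kJ/mol
  T = 369.4 K: K = (6.101, 0.652, 0.346), RR gives ψ = 0.329, H_out = 16.549 kJ/mol
  T = 350.9 K: K = (4.510, 0.490, 0.285), RR gives ψ = 0.200, H_out = 9.597 kJ/mol
  T = 341.7 K: K = (3.834, 0.420, 0.257), RR gives ψ = 0.126, H_out = 5.718 kJ/mol
  T = 346.3 K: K = (4.163, 0.454, 0.271), RR gives ψ = 0.165, H_out = 7.715 kJ/mol
  T = 344.0 K: K = (3.996, 0.437, 0.264), RR gives ψ = 0.146, H_out = 6.733 kJ/mol
Linear interpolation between T = 341.7 (H_out = 5.718) and T = 344.0 (H_out = 6.733) on hF = 6.162 gives T ≈ 342.7 K, at which ψ = 0.13.

T = 342.7 K, V/F = 0.13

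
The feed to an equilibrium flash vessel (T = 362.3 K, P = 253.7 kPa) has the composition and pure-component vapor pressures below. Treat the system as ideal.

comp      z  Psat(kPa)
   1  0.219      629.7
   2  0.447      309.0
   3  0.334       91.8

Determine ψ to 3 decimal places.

Raoult's law: Kᵢ = Pᵢˢᵃᵗ/P = Pᵢˢᵃᵗ/253.7.
  K_1 = 629.7/253.7 = 2.48207, K_2 = 309.0/253.7 = 1.21797, K_3 = 91.8/253.7 = 0.36184
Newton–Raphson from ψ = 0.34:
  ψ = 0.340: g = 0.0343, g' = -0.453 → ψ = 0.416
Converged at ψ = 0.416.

ψ = 0.416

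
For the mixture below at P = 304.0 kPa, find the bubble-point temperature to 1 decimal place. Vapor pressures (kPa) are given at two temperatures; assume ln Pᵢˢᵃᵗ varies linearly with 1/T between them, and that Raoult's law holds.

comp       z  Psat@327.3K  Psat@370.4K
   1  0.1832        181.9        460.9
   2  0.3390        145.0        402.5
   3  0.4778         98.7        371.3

T = 359.1 K

Bubble-point temperature: ΣzᵢPᵢˢᵃᵗ(T) = P. Interpolate ln Pᵢˢᵃᵗ = aᵢ + bᵢ/T.
  T = 327.3 K: ΣzᵢPᵢˢᵃᵗ = 129.64 kPa
  T = 370.4 K: ΣzᵢPᵢˢᵃᵗ = 398.29 kPa
  T = 348.9 K: ΣzᵢPᵢˢᵃᵗ = 234.70 kPa
  T = 359.6 K: ΣzᵢPᵢˢᵃᵗ = 307.55 kPa
  T = 354.2 K: ΣzᵢPᵢˢᵃᵗ = 268.82 kPa
  T = 356.9 K: ΣzᵢPᵢˢᵃᵗ = 287.66 kPa
Interpolating between 356.9 K and 359.6 K gives T ≈ 359.1 K.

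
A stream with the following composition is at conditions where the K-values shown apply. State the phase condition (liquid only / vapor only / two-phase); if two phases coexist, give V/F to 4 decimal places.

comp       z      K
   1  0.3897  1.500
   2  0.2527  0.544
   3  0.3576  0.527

liquid only

ΣzᵢKᵢ = 0.9105; Σzᵢ/Kᵢ = 1.4029.
Since ΣzᵢKᵢ < 1 the mixture is below its bubble point — single liquid phase.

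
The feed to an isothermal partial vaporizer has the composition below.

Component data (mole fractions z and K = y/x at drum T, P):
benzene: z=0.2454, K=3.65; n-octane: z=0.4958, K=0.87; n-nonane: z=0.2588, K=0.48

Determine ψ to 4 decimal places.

Material balance + equilibrium reduce to Σ zᵢ(Kᵢ−1)/(1+ψ(Kᵢ−1)) = 0.
g(0) = ΣzᵢKᵢ − 1 = 0.4513 and g(1) = 1 − Σzᵢ/Kᵢ = -0.1763, so a root lies in (0, 1).
Iterate (Newton) starting at ψ = 0.35:
  ψ = 0.3500: g = 0.10534, g' = -0.5776 → ψ = 0.5324
  ψ = 0.5324: g = 0.01441, g' = -0.4400 → ψ = 0.5651
  ψ = 0.5651: g = 0.00023, g' = -0.4264 → ψ = 0.5657
Converged at ψ = 0.5657.

ψ = 0.5657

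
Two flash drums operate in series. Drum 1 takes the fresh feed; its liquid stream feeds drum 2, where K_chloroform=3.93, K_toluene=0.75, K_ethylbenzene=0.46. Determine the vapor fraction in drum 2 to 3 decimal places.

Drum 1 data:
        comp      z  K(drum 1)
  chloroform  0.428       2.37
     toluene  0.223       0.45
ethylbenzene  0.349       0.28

V/F (drum 2) = 0.501

Drum 1:
Newton–Raphson from ψ₁ = 0.5:
  ψ₁ = 0.500: g = -0.2138, g' = -0.853 → ψ₁ = 0.249
  ψ₁ = 0.249: g = -0.0113, g' = -0.806 → ψ₁ = 0.235
Converged at ψ₁ = 0.235.
Drum-1 compositions:
  chloroform: x = 0.324, y = 0.767
  toluene: x = 0.256, y = 0.115
  ethylbenzene: x = 0.420, y = 0.118
Drum-2 feed = drum-1 liquid: z₂ = (0.3237, 0.2562, 0.4202).
Drum 2:
Iterate (Newton) starting at ψ₂ = 0.5:
  ψ₂ = 0.500: g = 0.0007, g' = -0.708 → ψ₂ = 0.501
Converged at ψ₂ = 0.501.
  chloroform: x = 0.131, y = 0.515
  toluene: x = 0.293, y = 0.220
  ethylbenzene: x = 0.576, y = 0.265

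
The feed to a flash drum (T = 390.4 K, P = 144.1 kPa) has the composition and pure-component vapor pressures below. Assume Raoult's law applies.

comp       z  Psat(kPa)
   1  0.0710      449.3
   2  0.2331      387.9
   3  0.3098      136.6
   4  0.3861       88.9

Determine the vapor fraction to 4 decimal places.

Raoult's law: Kᵢ = Pᵢˢᵃᵗ/P = Pᵢˢᵃᵗ/144.1.
  K_1 = 449.3/144.1 = 3.117974, K_2 = 387.9/144.1 = 2.691881, K_3 = 136.6/144.1 = 0.947953, K_4 = 88.9/144.1 = 0.616933
Let ψ = V/F and solve Σ zᵢ(Kᵢ−1)/(1+ψ(Kᵢ−1)) = 0.
Check two-phase: ΣzᵢKᵢ = 1.3807 > 1 and Σzᵢ/Kᵢ = 1.0620 > 1, so g(0) = 0.3807 > 0 and g(1) = -0.0620 < 0.
Newton iteration, ψ⁰ = 0.57:
  ψ = 0.5700: g = 0.06306, g' = -0.3319 → ψ = 0.7600
  ψ = 0.7600: g = 0.00472, g' = -0.2881 → ψ = 0.7764
Converged at ψ = 0.7764.

ψ = 0.7764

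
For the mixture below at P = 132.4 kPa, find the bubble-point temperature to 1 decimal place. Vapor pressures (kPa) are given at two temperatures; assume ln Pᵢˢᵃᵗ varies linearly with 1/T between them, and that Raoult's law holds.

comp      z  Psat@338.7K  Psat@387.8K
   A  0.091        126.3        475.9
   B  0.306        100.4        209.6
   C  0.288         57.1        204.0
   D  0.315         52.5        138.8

Bubble-point temperature: ΣzᵢPᵢˢᵃᵗ(T) = P. Interpolate ln Pᵢˢᵃᵗ = aᵢ + bᵢ/T.
  T = 338.7 K: ΣzᵢPᵢˢᵃᵗ = 75.20 kPa
  T = 387.8 K: ΣzᵢPᵢˢᵃᵗ = 209.92 kPa
  T = 363.2 K: ΣzᵢPᵢˢᵃᵗ = 128.94 kPa
  T = 375.5 K: ΣzᵢPᵢˢᵃᵗ = 165.56 kPa
  T = 369.4 K: ΣzᵢPᵢˢᵃᵗ = 146.50 kPa
  T = 366.3 K: ΣzᵢPᵢˢᵃᵗ = 137.50 kPa
  T = 364.8 K: ΣzᵢPᵢˢᵃᵗ = 133.30 kPa
Interpolating between 363.2 K and 364.8 K gives T ≈ 364.5 K.

T = 364.5 K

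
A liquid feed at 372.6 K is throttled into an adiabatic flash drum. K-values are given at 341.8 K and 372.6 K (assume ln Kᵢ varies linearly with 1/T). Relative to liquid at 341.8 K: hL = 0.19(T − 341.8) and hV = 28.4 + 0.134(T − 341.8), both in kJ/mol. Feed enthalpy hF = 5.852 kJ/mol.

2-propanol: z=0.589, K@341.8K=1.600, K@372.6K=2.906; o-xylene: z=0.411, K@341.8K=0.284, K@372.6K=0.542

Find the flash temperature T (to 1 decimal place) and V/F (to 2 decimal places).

Adiabatic flash: solve Rachford–Rice at each trial T, then check hF = ψ·hV(T) + (1−ψ)·hL(T).
  T = 341.8 K: K = (1.600, 0.284), RR gives ψ = 0.138, H_out = 3.909 kJ/mol
  T = 372.6 K: K = (2.906, 0.542), RR gives ψ = 1.000, H_out = 32.527 kJ/mol
  T = 357.2 K: K = (2.184, 0.398), RR gives ψ = 0.631, H_out = 20.304 kJ/mol
  T = 349.5 K: K = (1.876, 0.337), RR gives ψ = 0.420, H_out = 13.200 kJ/mol
  T = 345.6 K: K = (1.732, 0.309), RR gives ψ = 0.292, H_out = 8.943 kJ/mol
  T = 343.7 K: K = (1.665, 0.297), RR gives ψ = 0.219, H_out = 6.568 kJ/mol
Linear interpolation between T = 341.8 (H_out = 3.909) and T = 343.7 (H_out = 6.568) on hF = 5.852 gives T ≈ 343.2 K, at which ψ = 0.20.

T = 343.2 K, V/F = 0.20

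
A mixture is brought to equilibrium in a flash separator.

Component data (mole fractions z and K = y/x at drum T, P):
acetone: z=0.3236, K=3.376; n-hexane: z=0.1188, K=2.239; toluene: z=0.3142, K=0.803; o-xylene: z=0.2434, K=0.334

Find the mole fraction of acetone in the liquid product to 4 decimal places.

Newton iteration, ψ⁰ = 0.5:
  ψ = 0.5000: g = 0.13060, g' = -0.7088 → ψ = 0.6842
  ψ = 0.6842: g = 0.00311, g' = -0.6991 → ψ = 0.6887
Converged at ψ = 0.6887.
Compositions from xᵢ = zᵢ/(1+ψ(Kᵢ−1)), yᵢ = Kᵢxᵢ:
  acetone: x = 0.1227, y = 0.4144
  n-hexane: x = 0.0641, y = 0.1435
  toluene: x = 0.3635, y = 0.2919
  o-xylene: x = 0.4496, y = 0.1502

x_acetone = 0.1227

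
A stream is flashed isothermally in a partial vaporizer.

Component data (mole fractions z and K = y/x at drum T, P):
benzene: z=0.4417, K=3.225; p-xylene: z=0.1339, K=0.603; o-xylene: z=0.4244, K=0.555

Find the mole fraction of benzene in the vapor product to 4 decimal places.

y_benzene = 0.5263

Let ψ = V/F and solve Σ zᵢ(Kᵢ−1)/(1+ψ(Kᵢ−1)) = 0.
Feasibility: ΣzᵢKᵢ = 1.7408, Σzᵢ/Kᵢ = 1.1237 — both > 1, two phases present.
Iterate (Newton) starting at ψ = 0.5:
  ψ = 0.5000: g = 0.15599, g' = -0.6619 → ψ = 0.7357
  ψ = 0.7357: g = 0.01683, g' = -0.5424 → ψ = 0.7667
  ψ = 0.7667: g = 0.00011, g' = -0.5359 → ψ = 0.7669
Converged at ψ = 0.7669.
Compositions from xᵢ = zᵢ/(1+ψ(Kᵢ−1)), yᵢ = Kᵢxᵢ:
  benzene: x = 0.1632, y = 0.5263
  p-xylene: x = 0.1925, y = 0.1161
  o-xylene: x = 0.6443, y = 0.3576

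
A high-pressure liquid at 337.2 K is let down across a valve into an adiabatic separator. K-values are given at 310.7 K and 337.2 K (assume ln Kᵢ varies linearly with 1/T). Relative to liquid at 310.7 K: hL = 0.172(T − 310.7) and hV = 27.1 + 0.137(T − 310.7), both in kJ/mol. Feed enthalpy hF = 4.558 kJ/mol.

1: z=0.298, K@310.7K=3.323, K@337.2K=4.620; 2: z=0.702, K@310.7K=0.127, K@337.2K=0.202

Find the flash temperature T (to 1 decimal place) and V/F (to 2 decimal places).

T = 321.2 K, V/F = 0.10

Adiabatic flash: solve Rachford–Rice at each trial T, then check hF = ψ·hV(T) + (1−ψ)·hL(T).
  T = 310.7 K: K = (3.323, 0.127), RR gives ψ = 0.039, H_out = 1.061 kJ/mol
  T = 337.2 K: K = (4.620, 0.202), RR gives ψ = 0.180, H_out = 9.256 kJ/mol
  T = 323.9 K: K = (3.942, 0.162), RR gives ψ = 0.117, H_out = 5.382 kJ/mol
  T = 317.3 K: K = (3.626, 0.144), RR gives ψ = 0.081, H_out = 3.301 kJ/mol
  T = 320.6 K: K = (3.782, 0.152), RR gives ψ = 0.099, H_out = 4.359 kJ/mol
  T = 322.2 K: K = (3.859, 0.157), RR gives ψ = 0.108, H_out = 4.859 kJ/mol
Linear interpolation between T = 320.6 (H_out = 4.359) and T = 322.2 (H_out = 4.859) on hF = 4.558 gives T ≈ 321.2 K, at which ψ = 0.10.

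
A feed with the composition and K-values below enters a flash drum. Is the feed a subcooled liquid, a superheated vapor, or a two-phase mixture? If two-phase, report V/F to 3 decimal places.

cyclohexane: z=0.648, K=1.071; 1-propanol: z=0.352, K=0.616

ΣzᵢKᵢ = 0.911; Σzᵢ/Kᵢ = 1.176.
Since ΣzᵢKᵢ < 1 the mixture is below its bubble point — single liquid phase.

subcooled liquid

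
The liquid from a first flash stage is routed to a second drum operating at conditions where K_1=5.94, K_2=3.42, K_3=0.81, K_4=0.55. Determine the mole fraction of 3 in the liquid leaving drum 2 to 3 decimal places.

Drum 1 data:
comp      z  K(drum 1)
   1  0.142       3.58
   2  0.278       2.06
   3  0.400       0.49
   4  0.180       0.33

x_3 (drum 2) = 0.563

Drum 1:
Newton–Raphson from ψ₁ = 0.5:
  ψ₁ = 0.500: g = -0.1026, g' = -0.684 → ψ₁ = 0.350
  ψ₁ = 0.350: g = 0.0016, g' = -0.719 → ψ₁ = 0.352
Converged at ψ₁ = 0.352.
Drum-1 compositions:
  1: x = 0.074, y = 0.266
  2: x = 0.202, y = 0.417
  3: x = 0.488, y = 0.239
  4: x = 0.236, y = 0.078
Drum-2 feed = drum-1 liquid: z₂ = (0.0744, 0.2024, 0.4876, 0.2356).
Drum 2:
Let ψ₂ = V/F and solve Σ zᵢ(Kᵢ−1)/(1+ψ₂(Kᵢ−1)) = 0.
g(0) = ΣzᵢKᵢ − 1 = 0.659 and g(1) = 1 − Σzᵢ/Kᵢ = -0.102, so a root lies in (0, 1).
Newton iteration, ψ₂⁰ = 0.5:
  ψ₂ = 0.500: g = 0.0884, g' = -0.494 → ψ₂ = 0.679
  ψ₂ = 0.679: g = 0.0108, g' = -0.388 → ψ₂ = 0.707
Converged at ψ₂ = 0.707.
  1: x = 0.017, y = 0.098
  2: x = 0.075, y = 0.255
  3: x = 0.563, y = 0.456
  4: x = 0.346, y = 0.190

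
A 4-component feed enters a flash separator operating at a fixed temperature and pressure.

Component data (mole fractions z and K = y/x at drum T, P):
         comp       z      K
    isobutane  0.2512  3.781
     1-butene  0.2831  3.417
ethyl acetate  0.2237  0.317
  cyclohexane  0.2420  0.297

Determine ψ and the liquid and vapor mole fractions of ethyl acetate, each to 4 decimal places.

Material balance + equilibrium reduce to Σ zᵢ(Kᵢ−1)/(1+ψ(Kᵢ−1)) = 0.
Feasibility: ΣzᵢKᵢ = 2.0599, Σzᵢ/Kᵢ = 1.6698 — both > 1, two phases present.
Newton iteration, ψ⁰ = 0.5:
  ψ = 0.5000: g = 0.10770, g' = -1.2041 → ψ = 0.5894
  ψ = 0.5894: g = 0.00064, g' = -1.2013 → ψ = 0.5900
Converged at ψ = 0.5900.
Compositions from xᵢ = zᵢ/(1+ψ(Kᵢ−1)), yᵢ = Kᵢxᵢ:
  isobutane: x = 0.0951, y = 0.3597
  1-butene: x = 0.1167, y = 0.3987
  ethyl acetate: x = 0.3747, y = 0.1188
  cyclohexane: x = 0.4135, y = 0.1228

ψ = 0.5900, x_ethyl acetate = 0.3747, y_ethyl acetate = 0.1188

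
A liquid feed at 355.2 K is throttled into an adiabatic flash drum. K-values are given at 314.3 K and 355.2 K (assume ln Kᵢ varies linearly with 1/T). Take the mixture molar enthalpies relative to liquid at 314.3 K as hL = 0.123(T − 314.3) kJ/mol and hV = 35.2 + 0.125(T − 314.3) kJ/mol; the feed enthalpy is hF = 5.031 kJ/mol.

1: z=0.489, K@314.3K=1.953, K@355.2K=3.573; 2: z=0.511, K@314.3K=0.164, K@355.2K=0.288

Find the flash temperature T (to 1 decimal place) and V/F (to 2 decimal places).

T = 318.7 K, V/F = 0.13

Adiabatic flash: solve Rachford–Rice at each trial T, then check hF = ψ·hV(T) + (1−ψ)·hL(T).
  T = 314.3 K: K = (1.953, 0.164), RR gives ψ = 0.049, H_out = 1.715 kJ/mol
  T = 355.2 K: K = (3.573, 0.288), RR gives ψ = 0.488, H_out = 22.255 kJ/mol
  T = 334.8 K: K = (2.693, 0.221), RR gives ψ = 0.326, H_out = 14.012 kJ/mol
  T = 324.6 K: K = (2.307, 0.192), RR gives ψ = 0.214, H_out = 8.797 kJ/mol
  T = 319.5 K: K = (2.127, 0.178), RR gives ψ = 0.141, H_out = 5.611 kJ/mol
  T = 316.9 K: K = (2.039, 0.171), RR gives ψ = 0.098, H_out = 3.763 kJ/mol
  T = 318.2 K: K = (2.083, 0.174), RR gives ψ = 0.120, H_out = 4.709 kJ/mol
Linear interpolation between T = 318.2 (H_out = 4.709) and T = 319.5 (H_out = 5.611) on hF = 5.031 gives T ≈ 318.7 K, at which ψ = 0.13.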